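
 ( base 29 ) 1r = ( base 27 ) 22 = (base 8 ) 70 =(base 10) 56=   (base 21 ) 2E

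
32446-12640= 19806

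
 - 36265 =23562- 59827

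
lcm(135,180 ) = 540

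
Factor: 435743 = 7^1*11^1*5659^1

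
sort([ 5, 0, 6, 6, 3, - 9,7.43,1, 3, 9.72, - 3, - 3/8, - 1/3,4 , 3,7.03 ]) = [-9, - 3, - 3/8, - 1/3,0, 1, 3, 3, 3 , 4, 5,6, 6,7.03, 7.43  ,  9.72] 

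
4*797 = 3188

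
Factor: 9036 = 2^2*3^2*251^1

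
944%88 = 64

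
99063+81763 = 180826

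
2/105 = 2/105=0.02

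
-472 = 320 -792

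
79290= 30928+48362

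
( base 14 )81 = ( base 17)6B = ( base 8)161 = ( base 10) 113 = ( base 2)1110001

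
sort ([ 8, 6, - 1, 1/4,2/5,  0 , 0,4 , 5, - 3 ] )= [ - 3, - 1,0,0 , 1/4,2/5,4,  5,  6,8 ]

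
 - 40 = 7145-7185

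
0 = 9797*0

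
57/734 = 57/734=0.08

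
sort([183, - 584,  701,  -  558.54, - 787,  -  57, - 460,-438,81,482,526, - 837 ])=[ - 837,-787, - 584, -558.54,-460,  -  438, - 57,81,183,482,526,701] 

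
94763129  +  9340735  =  104103864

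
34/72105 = 34/72105 = 0.00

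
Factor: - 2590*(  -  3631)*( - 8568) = - 80575956720 =- 2^4*3^2 * 5^1 * 7^2*17^1*37^1 * 3631^1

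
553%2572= 553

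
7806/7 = 7806/7 = 1115.14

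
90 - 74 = 16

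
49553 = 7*7079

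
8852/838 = 10+236/419 = 10.56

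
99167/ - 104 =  - 954 + 49/104= -953.53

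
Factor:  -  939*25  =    -  23475 = - 3^1*5^2*313^1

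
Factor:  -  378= - 2^1 * 3^3 * 7^1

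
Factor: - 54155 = - 5^1*10831^1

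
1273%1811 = 1273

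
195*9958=1941810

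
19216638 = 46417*414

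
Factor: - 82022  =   - 2^1 * 41011^1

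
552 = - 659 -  - 1211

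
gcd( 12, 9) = 3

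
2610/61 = 2610/61 = 42.79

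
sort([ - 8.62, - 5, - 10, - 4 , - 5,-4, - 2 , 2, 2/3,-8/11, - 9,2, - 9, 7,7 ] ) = [ - 10 , - 9, - 9 , - 8.62 , - 5, - 5, - 4,-4, - 2,-8/11 , 2/3,  2 , 2,7,7] 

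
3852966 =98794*39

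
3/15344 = 3/15344 = 0.00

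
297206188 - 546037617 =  - 248831429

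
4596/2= 2298= 2298.00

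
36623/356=36623/356 =102.87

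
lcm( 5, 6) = 30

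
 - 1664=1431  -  3095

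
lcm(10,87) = 870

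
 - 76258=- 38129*2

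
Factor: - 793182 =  - 2^1*3^1*13^1*10169^1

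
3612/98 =258/7 = 36.86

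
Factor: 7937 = 7937^1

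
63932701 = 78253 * 817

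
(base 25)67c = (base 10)3937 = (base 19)ah4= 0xf61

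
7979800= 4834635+3145165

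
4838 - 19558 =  - 14720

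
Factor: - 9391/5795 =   -  5^( - 1 )*19^ ( - 1)*61^( - 1)*9391^1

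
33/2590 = 33/2590 = 0.01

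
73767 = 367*201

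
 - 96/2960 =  -1 + 179/185 = -  0.03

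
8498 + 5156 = 13654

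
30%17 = 13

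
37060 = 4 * 9265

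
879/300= 2+93/100 = 2.93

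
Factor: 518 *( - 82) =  - 2^2* 7^1*37^1*41^1 = - 42476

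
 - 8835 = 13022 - 21857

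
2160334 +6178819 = 8339153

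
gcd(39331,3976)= 1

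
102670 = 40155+62515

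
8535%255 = 120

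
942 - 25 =917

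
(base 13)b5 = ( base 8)224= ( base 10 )148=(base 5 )1043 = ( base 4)2110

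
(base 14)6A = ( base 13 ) 73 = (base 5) 334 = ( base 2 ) 1011110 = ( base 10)94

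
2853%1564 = 1289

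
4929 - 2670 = 2259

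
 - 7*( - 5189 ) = 36323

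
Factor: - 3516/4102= -2^1*3^1*7^(-1 ) = -6/7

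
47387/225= 47387/225 = 210.61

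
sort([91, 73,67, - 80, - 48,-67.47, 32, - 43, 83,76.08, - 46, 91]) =[ - 80, - 67.47,-48,-46, - 43, 32, 67,73, 76.08,83, 91, 91]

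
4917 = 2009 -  -2908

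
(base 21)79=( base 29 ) 5B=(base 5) 1111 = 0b10011100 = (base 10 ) 156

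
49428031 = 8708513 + 40719518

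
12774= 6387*2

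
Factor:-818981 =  - 509^1*1609^1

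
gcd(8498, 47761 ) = 7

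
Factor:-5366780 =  - 2^2 * 5^1 * 53^1 * 61^1*83^1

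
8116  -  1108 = 7008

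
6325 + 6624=12949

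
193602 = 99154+94448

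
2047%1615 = 432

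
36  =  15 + 21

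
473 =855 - 382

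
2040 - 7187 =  - 5147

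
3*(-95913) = - 287739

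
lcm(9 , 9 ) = 9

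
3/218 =3/218 = 0.01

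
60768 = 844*72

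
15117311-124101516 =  - 108984205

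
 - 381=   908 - 1289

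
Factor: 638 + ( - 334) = 2^4*19^1 = 304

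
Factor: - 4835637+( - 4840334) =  - 9675971  =  - 2969^1*3259^1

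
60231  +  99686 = 159917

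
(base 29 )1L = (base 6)122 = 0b110010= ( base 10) 50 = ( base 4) 302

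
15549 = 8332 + 7217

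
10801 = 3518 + 7283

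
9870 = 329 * 30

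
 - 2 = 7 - 9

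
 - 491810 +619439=127629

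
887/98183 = 887/98183 = 0.01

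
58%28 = 2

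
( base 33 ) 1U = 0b111111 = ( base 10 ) 63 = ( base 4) 333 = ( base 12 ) 53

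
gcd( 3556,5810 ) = 14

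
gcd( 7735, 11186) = 119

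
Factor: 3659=3659^1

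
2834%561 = 29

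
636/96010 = 318/48005 = 0.01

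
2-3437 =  - 3435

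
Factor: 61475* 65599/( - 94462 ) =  - 4032698525/94462 =- 2^( - 1) * 5^2 * 73^( - 1 ) * 647^( - 1 ) *2459^1*65599^1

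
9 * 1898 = 17082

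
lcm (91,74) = 6734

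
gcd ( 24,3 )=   3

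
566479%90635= 22669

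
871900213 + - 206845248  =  665054965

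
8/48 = 1/6 = 0.17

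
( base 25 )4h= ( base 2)1110101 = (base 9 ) 140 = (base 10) 117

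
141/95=141/95 = 1.48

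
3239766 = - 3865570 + 7105336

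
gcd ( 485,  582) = 97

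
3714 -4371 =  - 657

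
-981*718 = -704358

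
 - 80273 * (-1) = 80273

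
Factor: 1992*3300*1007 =6619615200  =  2^5*3^2*5^2*11^1 * 19^1*53^1*83^1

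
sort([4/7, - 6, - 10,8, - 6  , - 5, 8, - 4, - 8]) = [ - 10, - 8, - 6,-6, - 5,-4,4/7,  8,8 ]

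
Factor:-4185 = - 3^3*5^1*31^1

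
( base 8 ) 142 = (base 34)2U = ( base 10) 98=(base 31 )35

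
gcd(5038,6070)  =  2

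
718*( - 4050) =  - 2907900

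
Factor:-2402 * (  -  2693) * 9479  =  61315726694=2^1 * 1201^1 * 2693^1*9479^1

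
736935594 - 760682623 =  - 23747029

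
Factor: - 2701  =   - 37^1*73^1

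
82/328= 1/4= 0.25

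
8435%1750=1435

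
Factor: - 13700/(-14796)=25/27 =3^ ( - 3)*5^2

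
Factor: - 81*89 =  - 3^4* 89^1 = - 7209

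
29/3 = 9 + 2/3 = 9.67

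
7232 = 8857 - 1625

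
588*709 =416892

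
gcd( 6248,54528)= 568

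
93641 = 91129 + 2512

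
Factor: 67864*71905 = 4879760920 = 2^3*5^1*17^1 * 73^1*197^1*499^1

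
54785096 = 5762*9508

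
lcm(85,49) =4165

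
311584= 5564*56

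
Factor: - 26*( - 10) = 260 = 2^2*5^1 *13^1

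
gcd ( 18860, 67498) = 2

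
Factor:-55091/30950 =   -  2^( - 1)*5^ ( - 2)*89^1=- 89/50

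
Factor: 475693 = 475693^1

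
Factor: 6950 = 2^1*5^2*139^1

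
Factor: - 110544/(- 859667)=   2^4* 3^1*7^2*47^1*859667^(-1)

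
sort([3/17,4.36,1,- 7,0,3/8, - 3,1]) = [ - 7, - 3,0,3/17, 3/8, 1,1,  4.36 ]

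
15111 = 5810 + 9301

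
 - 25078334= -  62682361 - -37604027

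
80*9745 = 779600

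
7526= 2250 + 5276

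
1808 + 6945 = 8753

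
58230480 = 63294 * 920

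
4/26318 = 2/13159 = 0.00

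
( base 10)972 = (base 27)190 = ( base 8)1714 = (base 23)1J6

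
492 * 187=92004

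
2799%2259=540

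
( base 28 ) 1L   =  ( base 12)41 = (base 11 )45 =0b110001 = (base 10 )49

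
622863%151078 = 18551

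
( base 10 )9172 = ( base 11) 6989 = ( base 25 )egm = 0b10001111010100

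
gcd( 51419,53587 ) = 1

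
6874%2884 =1106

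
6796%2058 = 622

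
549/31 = 17+ 22/31 = 17.71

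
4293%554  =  415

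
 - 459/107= -459/107 = - 4.29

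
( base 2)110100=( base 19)2e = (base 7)103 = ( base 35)1H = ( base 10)52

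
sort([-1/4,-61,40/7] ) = [ -61, - 1/4, 40/7]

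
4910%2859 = 2051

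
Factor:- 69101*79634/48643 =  - 2^1*7^( - 1)*29^1*43^1*1373^1*1607^1 * 6949^ ( - 1 )= - 5502789034/48643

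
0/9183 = 0= 0.00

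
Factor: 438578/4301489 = 2^1 *7^1*101^(-1 ) * 31327^1* 42589^( - 1)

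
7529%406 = 221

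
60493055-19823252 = 40669803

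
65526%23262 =19002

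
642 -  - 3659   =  4301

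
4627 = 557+4070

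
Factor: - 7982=  -  2^1*13^1*307^1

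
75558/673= 75558/673 = 112.27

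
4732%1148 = 140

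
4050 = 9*450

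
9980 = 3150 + 6830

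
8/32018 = 4/16009 = 0.00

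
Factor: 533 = 13^1*41^1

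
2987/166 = 2987/166 = 17.99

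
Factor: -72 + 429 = 357 = 3^1*7^1*17^1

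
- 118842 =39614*( - 3 ) 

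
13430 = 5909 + 7521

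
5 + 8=13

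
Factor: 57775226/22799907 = 2^1*3^ (  -  3)*13^( - 1)*17^( - 1) * 3821^(-1)*28887613^1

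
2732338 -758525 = 1973813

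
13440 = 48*280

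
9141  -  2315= 6826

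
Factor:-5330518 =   -  2^1*419^1*6361^1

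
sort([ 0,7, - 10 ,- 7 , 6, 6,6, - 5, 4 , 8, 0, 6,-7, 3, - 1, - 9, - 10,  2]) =[-10,-10, - 9, - 7, - 7,  -  5,-1, 0, 0,2, 3, 4, 6, 6,6, 6, 7, 8 ]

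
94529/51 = 94529/51 = 1853.51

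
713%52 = 37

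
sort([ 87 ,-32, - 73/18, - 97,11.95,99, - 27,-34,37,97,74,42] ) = [ - 97, - 34, - 32, - 27,-73/18 , 11.95,37, 42,74 , 87, 97, 99 ] 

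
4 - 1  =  3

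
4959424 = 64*77491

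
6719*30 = 201570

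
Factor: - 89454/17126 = - 44727/8563 = -  3^1 *17^1*877^1*8563^( - 1) 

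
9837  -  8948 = 889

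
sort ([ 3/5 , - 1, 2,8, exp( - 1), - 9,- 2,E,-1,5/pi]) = [  -  9,- 2,-1, - 1, exp( - 1),3/5,  5/pi, 2, E,8 ] 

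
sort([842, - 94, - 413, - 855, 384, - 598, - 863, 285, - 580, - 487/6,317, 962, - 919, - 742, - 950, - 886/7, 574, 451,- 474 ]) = [ - 950, - 919, - 863, - 855, -742, - 598, - 580, - 474,  -  413, - 886/7, - 94, - 487/6,  285, 317,384, 451, 574, 842, 962]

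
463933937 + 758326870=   1222260807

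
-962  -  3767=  - 4729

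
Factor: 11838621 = 3^1*31^1*127297^1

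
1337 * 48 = 64176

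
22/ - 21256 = - 11/10628 =- 0.00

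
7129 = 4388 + 2741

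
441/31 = 441/31 = 14.23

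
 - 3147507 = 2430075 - 5577582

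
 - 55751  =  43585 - 99336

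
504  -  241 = 263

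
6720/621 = 10 + 170/207= 10.82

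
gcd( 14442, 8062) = 58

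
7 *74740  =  523180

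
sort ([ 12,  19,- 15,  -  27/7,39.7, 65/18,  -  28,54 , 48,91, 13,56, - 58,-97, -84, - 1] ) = [  -  97, - 84,  -  58,-28, - 15, - 27/7, - 1, 65/18,12, 13,19,39.7, 48, 54 , 56,91] 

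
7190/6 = 1198 + 1/3 = 1198.33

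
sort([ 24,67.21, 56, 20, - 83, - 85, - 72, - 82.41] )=[ - 85, - 83, - 82.41, - 72, 20, 24,56 , 67.21 ] 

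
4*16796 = 67184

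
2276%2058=218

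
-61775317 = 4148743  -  65924060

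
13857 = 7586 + 6271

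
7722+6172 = 13894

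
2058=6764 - 4706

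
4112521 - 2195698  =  1916823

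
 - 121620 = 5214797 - 5336417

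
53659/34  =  53659/34 = 1578.21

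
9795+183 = 9978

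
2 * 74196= 148392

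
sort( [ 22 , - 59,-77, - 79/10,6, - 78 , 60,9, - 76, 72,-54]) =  [-78, - 77, - 76,  -  59,-54, - 79/10,6,  9, 22, 60, 72 ]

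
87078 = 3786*23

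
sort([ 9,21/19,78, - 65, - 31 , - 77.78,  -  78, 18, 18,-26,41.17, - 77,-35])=[ - 78, - 77.78, - 77, - 65, - 35, -31, - 26, 21/19, 9,  18,18,41.17, 78]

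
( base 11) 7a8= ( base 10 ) 965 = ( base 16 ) 3c5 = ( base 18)2hb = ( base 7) 2546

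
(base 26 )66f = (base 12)2543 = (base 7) 15216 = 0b1000010000011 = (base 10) 4227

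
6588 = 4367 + 2221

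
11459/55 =208 + 19/55=208.35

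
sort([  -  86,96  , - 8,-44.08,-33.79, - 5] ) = [-86, - 44.08,-33.79,-8,-5, 96 ] 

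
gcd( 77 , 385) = 77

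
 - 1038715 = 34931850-35970565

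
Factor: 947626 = 2^1 * 179^1 *2647^1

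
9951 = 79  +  9872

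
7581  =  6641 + 940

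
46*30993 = 1425678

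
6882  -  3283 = 3599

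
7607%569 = 210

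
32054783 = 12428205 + 19626578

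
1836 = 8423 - 6587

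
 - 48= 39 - 87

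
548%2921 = 548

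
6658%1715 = 1513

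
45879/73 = 45879/73 = 628.48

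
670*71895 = 48169650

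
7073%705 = 23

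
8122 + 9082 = 17204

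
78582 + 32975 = 111557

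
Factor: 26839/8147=8147^( - 1 )*26839^1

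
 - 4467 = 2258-6725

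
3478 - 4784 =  - 1306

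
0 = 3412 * 0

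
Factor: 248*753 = 186744= 2^3*3^1 *31^1 * 251^1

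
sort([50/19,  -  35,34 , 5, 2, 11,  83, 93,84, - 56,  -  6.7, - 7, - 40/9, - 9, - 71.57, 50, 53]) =[ - 71.57, - 56,-35, - 9, - 7, - 6.7, - 40/9, 2, 50/19, 5 , 11,34, 50 , 53, 83,84, 93 ]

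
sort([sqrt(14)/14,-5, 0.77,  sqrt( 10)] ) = [-5,sqrt( 14)/14,0.77,sqrt( 10 )] 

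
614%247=120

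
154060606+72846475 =226907081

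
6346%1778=1012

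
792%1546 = 792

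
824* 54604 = 44993696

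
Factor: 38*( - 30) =-2^2*3^1*5^1*19^1 = - 1140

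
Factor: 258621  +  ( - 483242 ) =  -224621 =- 17^1*73^1*181^1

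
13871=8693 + 5178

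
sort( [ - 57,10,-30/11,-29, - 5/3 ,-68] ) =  [ - 68,- 57, - 29, - 30/11,-5/3,  10]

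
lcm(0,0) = 0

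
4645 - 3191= 1454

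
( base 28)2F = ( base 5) 241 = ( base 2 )1000111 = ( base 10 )71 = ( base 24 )2n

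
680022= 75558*9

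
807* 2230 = 1799610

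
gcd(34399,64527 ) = 1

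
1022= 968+54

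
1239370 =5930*209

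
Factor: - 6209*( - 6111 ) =3^2*7^2*97^1*887^1=37943199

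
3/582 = 1/194= 0.01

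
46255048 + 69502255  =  115757303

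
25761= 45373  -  19612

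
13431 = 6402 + 7029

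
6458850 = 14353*450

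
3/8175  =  1/2725 =0.00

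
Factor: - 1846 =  - 2^1*13^1 *71^1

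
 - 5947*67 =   -  398449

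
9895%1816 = 815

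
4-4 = 0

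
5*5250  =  26250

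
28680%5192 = 2720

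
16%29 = 16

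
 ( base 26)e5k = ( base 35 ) 7TO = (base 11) 7250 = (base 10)9614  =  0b10010110001110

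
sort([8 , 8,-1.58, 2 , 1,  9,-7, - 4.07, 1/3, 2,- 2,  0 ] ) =[-7 , - 4.07,  -  2,-1.58 , 0, 1/3,1, 2,2, 8, 8 , 9 ] 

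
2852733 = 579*4927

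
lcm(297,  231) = 2079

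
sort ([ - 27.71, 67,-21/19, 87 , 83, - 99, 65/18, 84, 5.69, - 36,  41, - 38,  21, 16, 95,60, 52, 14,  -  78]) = [ - 99,  -  78,-38, - 36, - 27.71, - 21/19, 65/18, 5.69, 14,16, 21,  41, 52, 60,67, 83,84,87,  95] 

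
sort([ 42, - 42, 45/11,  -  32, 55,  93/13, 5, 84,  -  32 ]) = [-42, - 32, - 32, 45/11, 5,93/13, 42, 55,84] 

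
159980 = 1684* 95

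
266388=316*843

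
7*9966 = 69762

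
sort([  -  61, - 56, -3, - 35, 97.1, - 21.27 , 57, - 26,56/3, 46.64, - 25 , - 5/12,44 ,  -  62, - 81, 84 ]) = [ -81, - 62,- 61,  -  56, - 35,  -  26,-25, -21.27,  -  3, - 5/12,  56/3, 44, 46.64, 57, 84, 97.1] 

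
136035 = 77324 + 58711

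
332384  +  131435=463819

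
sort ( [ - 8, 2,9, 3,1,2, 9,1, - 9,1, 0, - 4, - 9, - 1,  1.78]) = [ - 9, - 9, - 8, - 4, - 1, 0,1, 1, 1, 1.78, 2,2,3 , 9,9 ] 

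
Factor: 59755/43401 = 3^( -1)*5^1 * 19^1*23^(  -  1 ) = 95/69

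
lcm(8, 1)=8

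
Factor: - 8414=  -  2^1* 7^1  *601^1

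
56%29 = 27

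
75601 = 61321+14280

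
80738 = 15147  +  65591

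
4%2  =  0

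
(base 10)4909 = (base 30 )5DJ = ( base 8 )11455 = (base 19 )DB7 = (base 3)20201211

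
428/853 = 428/853 = 0.50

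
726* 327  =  237402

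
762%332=98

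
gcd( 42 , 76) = 2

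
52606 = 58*907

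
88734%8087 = 7864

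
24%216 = 24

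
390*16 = 6240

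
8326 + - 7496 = 830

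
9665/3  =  9665/3 = 3221.67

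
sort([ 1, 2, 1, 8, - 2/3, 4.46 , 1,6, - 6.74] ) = [ - 6.74, - 2/3,1,1,1,2,4.46,6, 8]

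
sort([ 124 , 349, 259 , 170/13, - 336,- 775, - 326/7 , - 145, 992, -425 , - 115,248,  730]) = [-775, - 425,-336 ,-145 , - 115, - 326/7 , 170/13,124, 248, 259 , 349, 730,992 ] 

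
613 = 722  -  109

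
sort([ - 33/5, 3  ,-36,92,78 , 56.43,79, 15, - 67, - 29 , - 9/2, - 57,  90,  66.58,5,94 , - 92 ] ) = [-92,-67, - 57, - 36, - 29,-33/5,-9/2, 3,5 , 15,56.43,66.58 , 78, 79,90 , 92,94 ] 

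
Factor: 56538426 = 2^1*3^1 *7^1*41^1*32833^1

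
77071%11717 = 6769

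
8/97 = 8/97 = 0.08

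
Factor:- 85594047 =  - 3^1*7^1*11^1*370537^1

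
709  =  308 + 401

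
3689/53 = 69 + 32/53 = 69.60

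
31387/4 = 7846+3/4 = 7846.75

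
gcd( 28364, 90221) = 1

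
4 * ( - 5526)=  - 22104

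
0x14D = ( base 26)CL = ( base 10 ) 333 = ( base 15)173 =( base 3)110100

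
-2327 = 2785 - 5112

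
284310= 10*28431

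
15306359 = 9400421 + 5905938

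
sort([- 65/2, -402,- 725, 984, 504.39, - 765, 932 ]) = [-765, - 725,-402,-65/2, 504.39, 932, 984 ] 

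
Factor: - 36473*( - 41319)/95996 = 1507027887/95996 =2^( - 2)*3^2*103^( - 1 ) * 233^( - 1 )*4591^1 * 36473^1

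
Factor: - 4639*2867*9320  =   - 123956121160 = - 2^3*5^1*47^1*61^1*233^1*4639^1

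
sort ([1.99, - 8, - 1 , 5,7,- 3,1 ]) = [ - 8 , - 3, - 1,1,1.99,  5, 7]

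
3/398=3/398 = 0.01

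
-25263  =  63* ( - 401)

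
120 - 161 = - 41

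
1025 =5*205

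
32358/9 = 10786/3 = 3595.33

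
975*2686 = 2618850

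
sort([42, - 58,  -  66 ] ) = [ - 66, - 58,42]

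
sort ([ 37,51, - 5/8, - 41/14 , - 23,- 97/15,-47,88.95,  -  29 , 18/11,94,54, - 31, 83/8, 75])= [ - 47, - 31,-29, - 23,  -  97/15, - 41/14 , - 5/8, 18/11,83/8,37, 51,54 , 75,  88.95,94] 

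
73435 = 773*95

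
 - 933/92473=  - 933/92473  =  - 0.01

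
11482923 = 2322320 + 9160603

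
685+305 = 990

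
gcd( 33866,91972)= 2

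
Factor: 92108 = 2^2*23027^1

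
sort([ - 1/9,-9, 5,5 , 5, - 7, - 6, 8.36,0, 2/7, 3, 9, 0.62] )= [- 9,  -  7, - 6, - 1/9, 0 , 2/7 , 0.62, 3, 5 , 5 , 5, 8.36,9 ] 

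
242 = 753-511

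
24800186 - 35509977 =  - 10709791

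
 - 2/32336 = - 1 + 16167/16168=   -0.00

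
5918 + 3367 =9285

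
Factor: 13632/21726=32/51 = 2^5*3^(-1 ) * 17^( - 1 ) 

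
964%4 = 0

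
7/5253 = 7/5253  =  0.00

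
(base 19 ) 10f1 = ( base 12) 4175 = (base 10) 7145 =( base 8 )15751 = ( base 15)21B5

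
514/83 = 514/83 = 6.19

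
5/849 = 5/849 = 0.01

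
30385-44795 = -14410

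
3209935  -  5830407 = - 2620472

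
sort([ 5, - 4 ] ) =[ - 4, 5 ]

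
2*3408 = 6816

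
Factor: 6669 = 3^3*13^1*19^1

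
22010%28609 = 22010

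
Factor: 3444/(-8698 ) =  - 1722/4349= - 2^1*3^1*7^1*41^1*4349^( - 1)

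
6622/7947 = 6622/7947 = 0.83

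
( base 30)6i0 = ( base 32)5pk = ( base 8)13464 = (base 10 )5940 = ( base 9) 8130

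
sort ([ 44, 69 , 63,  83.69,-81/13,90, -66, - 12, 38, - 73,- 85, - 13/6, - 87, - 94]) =[ - 94, - 87,-85, - 73,- 66, - 12 ,-81/13 ,-13/6,  38,44,  63, 69,83.69, 90]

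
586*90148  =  52826728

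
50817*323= 16413891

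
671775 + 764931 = 1436706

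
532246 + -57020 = 475226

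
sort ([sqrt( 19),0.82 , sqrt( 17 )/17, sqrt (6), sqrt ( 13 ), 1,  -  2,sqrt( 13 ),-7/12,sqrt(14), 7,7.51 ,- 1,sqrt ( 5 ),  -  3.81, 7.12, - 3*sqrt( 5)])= [ - 3*sqrt( 5 ),-3.81, - 2,- 1, - 7/12,sqrt ( 17)/17, 0.82,  1, sqrt(5), sqrt ( 6 ), sqrt ( 13 ), sqrt (13),sqrt( 14),  sqrt (19), 7, 7.12,7.51 ]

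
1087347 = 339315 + 748032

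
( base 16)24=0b100100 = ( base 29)17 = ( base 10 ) 36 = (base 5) 121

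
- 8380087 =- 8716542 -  - 336455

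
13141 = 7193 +5948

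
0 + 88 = 88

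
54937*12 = 659244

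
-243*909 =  - 220887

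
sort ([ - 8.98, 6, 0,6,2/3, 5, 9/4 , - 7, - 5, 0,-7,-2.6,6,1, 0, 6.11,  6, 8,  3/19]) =[ - 8.98,-7, -7, - 5,  -  2.6,0, 0,0, 3/19, 2/3 , 1,9/4,5, 6, 6, 6, 6, 6.11,8] 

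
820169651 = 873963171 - 53793520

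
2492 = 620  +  1872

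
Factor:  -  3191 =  - 3191^1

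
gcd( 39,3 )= 3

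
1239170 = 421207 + 817963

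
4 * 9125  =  36500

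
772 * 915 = 706380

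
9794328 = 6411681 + 3382647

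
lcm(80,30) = 240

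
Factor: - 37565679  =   - 3^1* 19^1*  659047^1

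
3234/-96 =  - 34 + 5/16 = - 33.69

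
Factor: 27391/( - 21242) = - 49/38 = - 2^(  -  1) * 7^2*19^( - 1 ) 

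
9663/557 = 17+194/557 =17.35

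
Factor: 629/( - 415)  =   - 5^(-1 ) * 17^1*37^1*83^( - 1 ) 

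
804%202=198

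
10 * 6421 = 64210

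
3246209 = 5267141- 2020932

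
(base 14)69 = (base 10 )93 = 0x5d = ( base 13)72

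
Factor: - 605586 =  - 2^1*3^1*100931^1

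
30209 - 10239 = 19970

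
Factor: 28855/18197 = 5^1*29^1*31^( - 1 )*199^1 * 587^(  -  1 )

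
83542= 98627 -15085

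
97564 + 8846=106410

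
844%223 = 175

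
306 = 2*153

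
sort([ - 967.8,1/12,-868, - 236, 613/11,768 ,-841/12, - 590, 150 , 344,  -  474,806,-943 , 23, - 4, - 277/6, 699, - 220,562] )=[ - 967.8, - 943, - 868,- 590, - 474, - 236, - 220 , - 841/12, - 277/6, - 4, 1/12, 23, 613/11, 150, 344, 562, 699,768, 806]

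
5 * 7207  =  36035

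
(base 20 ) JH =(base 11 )331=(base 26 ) F7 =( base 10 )397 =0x18D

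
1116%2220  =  1116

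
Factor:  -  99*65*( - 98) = 2^1*3^2* 5^1*7^2*11^1 * 13^1  =  630630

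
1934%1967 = 1934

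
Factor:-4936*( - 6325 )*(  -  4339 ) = - 135464447800  =  -2^3*5^2*11^1* 23^1*617^1*4339^1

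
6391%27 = 19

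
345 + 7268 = 7613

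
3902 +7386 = 11288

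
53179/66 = 805 + 49/66 = 805.74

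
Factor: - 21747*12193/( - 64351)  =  265161171/64351 = 3^1*7^( - 1)  *11^1*29^ ( - 1 ) * 89^1*137^1 * 317^(- 1 )*659^1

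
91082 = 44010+47072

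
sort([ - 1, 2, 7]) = [ - 1 , 2 , 7]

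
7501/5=7501/5 =1500.20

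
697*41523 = 28941531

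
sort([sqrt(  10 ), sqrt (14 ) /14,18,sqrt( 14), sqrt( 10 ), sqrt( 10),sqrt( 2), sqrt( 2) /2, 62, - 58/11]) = [ - 58/11, sqrt( 14)/14,sqrt (2 ) /2,  sqrt( 2 ),sqrt( 10), sqrt( 10 ), sqrt( 10 ) , sqrt(14),18,62 ]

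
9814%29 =12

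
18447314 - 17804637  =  642677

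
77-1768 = -1691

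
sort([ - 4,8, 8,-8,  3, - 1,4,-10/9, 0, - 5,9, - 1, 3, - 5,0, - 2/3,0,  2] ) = [ - 8,-5, - 5 , - 4,- 10/9, - 1, - 1 , - 2/3, 0,  0, 0,  2,3,3, 4,8, 8,9 ] 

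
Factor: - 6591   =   - 3^1*13^3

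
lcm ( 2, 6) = 6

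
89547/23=89547/23=3893.35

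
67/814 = 67/814 = 0.08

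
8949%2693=870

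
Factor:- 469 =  - 7^1*67^1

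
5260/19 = 5260/19= 276.84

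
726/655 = 1 + 71/655 = 1.11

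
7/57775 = 7/57775 = 0.00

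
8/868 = 2/217 = 0.01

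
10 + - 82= - 72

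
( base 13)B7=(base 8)226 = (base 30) 50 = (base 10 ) 150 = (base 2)10010110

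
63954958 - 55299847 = 8655111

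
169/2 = 84+1/2 = 84.50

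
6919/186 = 6919/186 = 37.20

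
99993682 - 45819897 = 54173785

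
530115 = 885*599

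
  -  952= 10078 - 11030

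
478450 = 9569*50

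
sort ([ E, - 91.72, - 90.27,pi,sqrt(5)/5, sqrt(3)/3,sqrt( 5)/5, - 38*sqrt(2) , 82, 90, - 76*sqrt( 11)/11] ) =[-91.72, - 90.27 , - 38*sqrt(2 ) ,-76 *sqrt(11 )/11,sqrt (5)/5,sqrt(5 )/5, sqrt ( 3)/3,  E,pi,82,  90 ] 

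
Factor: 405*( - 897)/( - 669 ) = 121095/223 =3^4*5^1*13^1*23^1*223^( - 1)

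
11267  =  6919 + 4348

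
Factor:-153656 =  - 2^3*19207^1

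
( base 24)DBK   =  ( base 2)1111001011100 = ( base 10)7772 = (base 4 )1321130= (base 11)5926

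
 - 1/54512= - 1 + 54511/54512 = -0.00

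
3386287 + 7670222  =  11056509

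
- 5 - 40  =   - 45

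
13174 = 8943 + 4231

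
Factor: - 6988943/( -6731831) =13^1*41^(  -  1)*164191^(- 1)*537611^1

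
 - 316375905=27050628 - 343426533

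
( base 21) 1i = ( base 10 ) 39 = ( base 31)18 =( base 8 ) 47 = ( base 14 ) 2B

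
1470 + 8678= 10148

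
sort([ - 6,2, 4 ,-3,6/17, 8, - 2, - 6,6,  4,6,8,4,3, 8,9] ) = [- 6, - 6, - 3,-2,6/17 , 2 , 3 , 4,4,4,6,6,8, 8,8,  9] 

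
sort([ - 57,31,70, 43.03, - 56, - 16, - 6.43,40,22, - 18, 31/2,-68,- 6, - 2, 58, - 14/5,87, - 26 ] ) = [ - 68, - 57, - 56, - 26, - 18 , - 16, - 6.43,- 6,-14/5, - 2, 31/2,22,31, 40,43.03,58,70,87] 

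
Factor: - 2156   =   - 2^2*7^2*  11^1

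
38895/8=38895/8  =  4861.88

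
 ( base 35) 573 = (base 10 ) 6373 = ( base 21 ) e9a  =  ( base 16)18E5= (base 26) 9B3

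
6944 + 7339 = 14283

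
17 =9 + 8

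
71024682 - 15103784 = 55920898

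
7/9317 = 1/1331 = 0.00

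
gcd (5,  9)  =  1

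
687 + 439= 1126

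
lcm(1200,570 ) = 22800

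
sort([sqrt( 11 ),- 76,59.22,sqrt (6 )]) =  [ - 76  ,  sqrt(6) , sqrt (11 ),  59.22 ] 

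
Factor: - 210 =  - 2^1*3^1*5^1*7^1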